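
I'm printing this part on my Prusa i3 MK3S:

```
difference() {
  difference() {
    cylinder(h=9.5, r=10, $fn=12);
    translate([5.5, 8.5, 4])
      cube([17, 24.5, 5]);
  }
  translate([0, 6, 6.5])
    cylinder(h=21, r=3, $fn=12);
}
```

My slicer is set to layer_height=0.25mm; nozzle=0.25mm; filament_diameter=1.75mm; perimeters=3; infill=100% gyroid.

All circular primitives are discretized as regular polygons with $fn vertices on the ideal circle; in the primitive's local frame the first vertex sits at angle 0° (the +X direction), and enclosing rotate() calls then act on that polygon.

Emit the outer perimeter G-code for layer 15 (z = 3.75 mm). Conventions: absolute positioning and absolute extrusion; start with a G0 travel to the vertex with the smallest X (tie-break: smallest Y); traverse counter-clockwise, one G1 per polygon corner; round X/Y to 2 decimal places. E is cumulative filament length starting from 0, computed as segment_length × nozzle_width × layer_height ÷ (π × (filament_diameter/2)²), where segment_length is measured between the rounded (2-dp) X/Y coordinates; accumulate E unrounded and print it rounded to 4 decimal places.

G0 X-10.00 Y0.00 Z3.75
G1 X-8.66 Y-5.00 E0.1345
G1 X-5.00 Y-8.66 E0.2690
G1 X0.00 Y-10.00 E0.4035
G1 X5.00 Y-8.66 E0.5380
G1 X8.66 Y-5.00 E0.6725
G1 X10.00 Y0.00 E0.8070
G1 X8.66 Y5.00 E0.9415
G1 X5.00 Y8.66 E1.0760
G1 X0.00 Y10.00 E1.2105
G1 X-5.00 Y8.66 E1.3450
G1 X-8.66 Y5.00 E1.4795
G1 X-10.00 Y0.00 E1.6140

At z = 3.75 mm: the cylinder: section is a regular 12-gon, circumradius r=10; the cube at (5.5, 8.5) is absent (z outside [4, 9]); Subtracting the remaining from the first: none of the subtracted shapes is present at this height, so the r=10 cylinder is unchanged — 1 connected region; the cylinder at (0, 6) does not reach this height (z outside [6.5, 27.5]); After the difference (first − rest): none of the subtracted shapes is present at this height, so the result so far is unchanged — 1 connected region. The outline is a single polygon with 12 vertices. Extrusion per mm of travel: 0.25 × 0.25 / (π × 0.875²) = 0.025984. Accumulating E over each segment gives final E = 1.6140.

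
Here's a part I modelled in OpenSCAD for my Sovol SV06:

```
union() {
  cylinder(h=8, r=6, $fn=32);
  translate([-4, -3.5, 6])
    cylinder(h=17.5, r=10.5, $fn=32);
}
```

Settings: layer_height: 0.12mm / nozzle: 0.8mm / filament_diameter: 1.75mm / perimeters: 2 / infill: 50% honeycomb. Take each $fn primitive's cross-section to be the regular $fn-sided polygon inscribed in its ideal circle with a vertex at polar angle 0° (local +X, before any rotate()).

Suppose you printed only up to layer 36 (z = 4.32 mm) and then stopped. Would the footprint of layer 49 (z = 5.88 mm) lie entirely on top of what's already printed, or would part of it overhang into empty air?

Compare the two slices. At z = 4.32: the cylinder: section is a regular 32-gon, circumradius r=6 (area = (32/2)·6.000²·sin(360°/32) = 112.37 mm²); the cylinder at (-4, -3.5) is absent (z outside [6, 23.5]); Taking the union: only the r=6 cylinder is present, so the union is just that shape — area = 112.37 mm². At z = 5.88: the r=6 cylinder contributes a regular 32-gon of circumradius 6 (area = (32/2)·6.000²·sin(360°/32) = 112.37 mm²); the cylinder at (-4, -3.5) does not reach this height (z outside [6, 23.5]); Taking the union: only the r=6 cylinder is present, so the union is just that shape — area = 112.37 mm². Checking containment: the cross-section at z = 5.88 is a subset of the cross-section at z = 4.32.

entirely on top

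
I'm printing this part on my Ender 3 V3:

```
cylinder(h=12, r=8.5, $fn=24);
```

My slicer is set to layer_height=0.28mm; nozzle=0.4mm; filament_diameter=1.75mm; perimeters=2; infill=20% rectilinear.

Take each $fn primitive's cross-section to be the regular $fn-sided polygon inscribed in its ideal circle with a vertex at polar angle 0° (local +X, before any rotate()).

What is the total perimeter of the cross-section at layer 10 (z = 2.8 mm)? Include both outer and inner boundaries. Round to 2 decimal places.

53.25 mm

At z = 2.8 mm: the r=8.5 cylinder gives a regular 24-gon of circumradius 8.5 (constant along its height) (perimeter = 2·24·8.500·sin(180°/24) = 53.25 mm). Overall, the cross-section is a single solid region. Total boundary length (outer) = 53.25 mm.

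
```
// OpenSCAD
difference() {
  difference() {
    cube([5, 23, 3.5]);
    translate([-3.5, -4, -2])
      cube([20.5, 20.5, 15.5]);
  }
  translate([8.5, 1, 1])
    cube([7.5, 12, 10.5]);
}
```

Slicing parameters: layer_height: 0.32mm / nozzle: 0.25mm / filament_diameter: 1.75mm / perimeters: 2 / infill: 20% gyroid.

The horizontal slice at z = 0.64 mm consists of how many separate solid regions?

At z = 0.64 mm: the cube (footprint 5×23) is included at this height; the cube at (-3.5, -4) is present — its section is the full 20.5×20.5 rectangle; After the difference (first − rest): starting from the 5×23 cube, the 20.5×20.5 cube at (-3.5, -4) partially overlaps it — only the 82.50 mm² overlap (of its 420.25 mm²) is removed, clipping the outline — 1 connected region; the cube at (8.5, 1) does not reach this height (z outside [1, 11.5]); Taking the first minus the rest: none of the subtracted shapes is present at this height, so that combined region is unchanged — 1 connected region. The result has 1 disconnected region.

1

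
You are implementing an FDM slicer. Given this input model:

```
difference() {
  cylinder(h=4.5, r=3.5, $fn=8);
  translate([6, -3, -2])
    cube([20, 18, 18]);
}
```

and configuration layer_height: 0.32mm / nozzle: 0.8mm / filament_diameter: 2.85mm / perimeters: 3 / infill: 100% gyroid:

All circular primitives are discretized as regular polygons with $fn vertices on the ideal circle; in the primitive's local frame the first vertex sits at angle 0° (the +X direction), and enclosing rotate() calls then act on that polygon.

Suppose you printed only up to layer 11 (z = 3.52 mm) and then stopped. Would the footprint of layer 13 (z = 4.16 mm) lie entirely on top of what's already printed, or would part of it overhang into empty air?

entirely on top

Compare the two slices. At z = 3.52: the cylinder: section is a regular 8-gon, circumradius r=3.5 (area = (8/2)·3.500²·sin(360°/8) = 34.65 mm²); the cube at (6, -3) is present — its section is the full 20×18 rectangle (area 360.00 mm²); Taking the first minus the rest: starting from the r=3.5 cylinder (34.65 mm²), the 20×18 cube at (6, -3) misses the remaining region (no effect) — area = 34.65 mm². At z = 4.16: the cylinder: section is a regular 8-gon, circumradius r=3.5 (area = (8/2)·3.500²·sin(360°/8) = 34.65 mm²); the 20×18 cube at (6, -3) contributes its full rectangle (area 360.00 mm²); After the difference (first − rest): starting from the r=3.5 cylinder (34.65 mm²), the 20×18 cube at (6, -3) misses the remaining region (no effect) — area = 34.65 mm². Checking containment: the cross-section at z = 4.16 is a subset of the cross-section at z = 3.52.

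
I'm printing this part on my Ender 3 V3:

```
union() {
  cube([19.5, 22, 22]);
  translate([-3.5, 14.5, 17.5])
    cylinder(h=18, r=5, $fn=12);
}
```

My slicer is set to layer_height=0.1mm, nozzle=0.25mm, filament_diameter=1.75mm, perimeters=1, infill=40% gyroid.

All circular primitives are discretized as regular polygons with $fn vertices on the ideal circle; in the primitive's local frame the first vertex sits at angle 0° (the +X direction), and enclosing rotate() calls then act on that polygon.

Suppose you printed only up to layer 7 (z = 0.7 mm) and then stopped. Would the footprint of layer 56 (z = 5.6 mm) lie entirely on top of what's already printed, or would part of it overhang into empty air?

entirely on top

Compare the two slices. At z = 0.7: the cube is present — its section is the full 19.5×22 rectangle (area 429.00 mm²); the cylinder at (-3.5, 14.5) does not reach this height (z outside [17.5, 35.5]); Combining (union): only the 19.5×22 cube is present, so the union is just that shape — area = 429.00 mm². At z = 5.6: the 19.5×22 cube contributes its full rectangle (area 429.00 mm²); the cylinder at (-3.5, 14.5) does not reach this height (z outside [17.5, 35.5]); Taking the union: only the 19.5×22 cube is present, so the union is just that shape — area = 429.00 mm². Checking containment: the cross-section at z = 5.6 is a subset of the cross-section at z = 0.7.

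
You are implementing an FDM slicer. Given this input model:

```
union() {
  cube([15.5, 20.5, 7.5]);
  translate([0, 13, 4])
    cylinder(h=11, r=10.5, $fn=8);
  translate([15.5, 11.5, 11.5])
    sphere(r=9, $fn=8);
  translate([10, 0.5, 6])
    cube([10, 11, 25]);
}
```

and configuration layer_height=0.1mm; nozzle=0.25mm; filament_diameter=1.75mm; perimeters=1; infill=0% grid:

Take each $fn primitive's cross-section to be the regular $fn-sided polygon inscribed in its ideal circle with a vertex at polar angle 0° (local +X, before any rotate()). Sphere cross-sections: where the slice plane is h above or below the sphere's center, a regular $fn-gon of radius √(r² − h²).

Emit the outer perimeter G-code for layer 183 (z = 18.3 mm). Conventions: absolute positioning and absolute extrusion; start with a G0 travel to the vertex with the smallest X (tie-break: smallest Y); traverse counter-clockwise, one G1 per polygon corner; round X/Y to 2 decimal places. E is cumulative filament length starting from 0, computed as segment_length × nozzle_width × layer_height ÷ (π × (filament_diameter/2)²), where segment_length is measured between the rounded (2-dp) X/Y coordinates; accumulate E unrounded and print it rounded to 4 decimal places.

At z = 18.3 mm: the cube is not intersected at this z (z outside [0, 7.5]); the cylinder at (0, 13) does not reach this height (z outside [4, 15]); the r=9 sphere at (15.5, 11.5) contributes a regular 8-gon of circumradius √(9²−6.8²) = 5.896; the 10×11 cube at (10, 0.5) contributes its full rectangle; Combining (union): the regions partially overlap (shared area 46.62 mm²), so overlapping operands fuse into one piece — 1 connected region. The outline is a single polygon with 9 vertices. Extrusion per mm of travel: 0.25 × 0.1 / (π × 0.875²) = 0.010394. Accumulating E over each segment gives final E = 0.5240.

G0 X9.60 Y11.50 Z18.30
G1 X10.00 Y10.54 E0.0108
G1 X10.00 Y0.50 E0.1152
G1 X20.00 Y0.50 E0.2191
G1 X20.00 Y8.13 E0.2984
G1 X21.40 Y11.50 E0.3363
G1 X19.67 Y15.67 E0.3833
G1 X15.50 Y17.40 E0.4302
G1 X11.33 Y15.67 E0.4771
G1 X9.60 Y11.50 E0.5240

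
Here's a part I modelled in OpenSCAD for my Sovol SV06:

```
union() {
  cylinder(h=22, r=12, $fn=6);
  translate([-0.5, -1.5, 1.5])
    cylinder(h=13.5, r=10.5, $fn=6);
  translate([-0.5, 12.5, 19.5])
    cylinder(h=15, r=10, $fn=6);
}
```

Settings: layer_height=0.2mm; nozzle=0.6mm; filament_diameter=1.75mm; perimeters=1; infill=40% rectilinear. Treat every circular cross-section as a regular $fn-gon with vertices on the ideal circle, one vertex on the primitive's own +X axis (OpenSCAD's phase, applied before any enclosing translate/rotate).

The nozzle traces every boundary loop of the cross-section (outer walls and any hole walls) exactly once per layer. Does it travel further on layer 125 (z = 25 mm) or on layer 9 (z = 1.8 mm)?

layer 9 (z = 1.8 mm)

Layer 125 (z = 25): the cylinder is not intersected at this z (z outside [0, 22]); the cylinder at (-0.5, -1.5) does not reach this height (z outside [1.5, 15]); the r=10 cylinder at (-0.5, 12.5) gives a regular 6-gon of circumradius 10 (constant along its height) (perimeter = 2·6·10.000·sin(180°/6) = 60.00 mm); Merging all regions: only the r=10 cylinder at (-0.5, 12.5) is present, so the union is just that shape — boundary = 60.00 mm. So its perimeter = 60.00 mm. Layer 9 (z = 1.8): the r=12 cylinder gives a regular 6-gon of circumradius 12 (constant along its height) (perimeter = 2·6·12.000·sin(180°/6) = 72.00 mm); the r=10.5 cylinder at (-0.5, -1.5) contributes a regular 6-gon of circumradius 10.5 (perimeter = 2·6·10.500·sin(180°/6) = 63.00 mm); the cylinder at (-0.5, 12.5) does not reach this height (z outside [19.5, 34.5]); Merging all regions: the regions partially overlap (shared area 284.30 mm²), so the edge portions inside another operand are dropped and the merged outline is re-measured after clipping — boundary = 72.23 mm. So its perimeter = 72.23 mm. Layer 9 is larger (72.23 vs 60.00 mm).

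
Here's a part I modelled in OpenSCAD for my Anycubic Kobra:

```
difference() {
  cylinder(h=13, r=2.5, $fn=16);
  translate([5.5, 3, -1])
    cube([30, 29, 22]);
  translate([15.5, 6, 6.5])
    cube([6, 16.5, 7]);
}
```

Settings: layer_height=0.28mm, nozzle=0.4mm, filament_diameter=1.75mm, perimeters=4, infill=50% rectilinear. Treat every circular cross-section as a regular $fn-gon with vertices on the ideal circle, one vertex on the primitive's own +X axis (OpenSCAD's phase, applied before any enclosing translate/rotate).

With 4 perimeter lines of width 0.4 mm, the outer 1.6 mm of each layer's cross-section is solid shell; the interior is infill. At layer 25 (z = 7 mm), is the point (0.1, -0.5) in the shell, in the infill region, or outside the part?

At z = 7 mm: the r=2.5 cylinder gives a regular 16-gon of circumradius 2.5 (constant along its height); the 30×29 cube at (5.5, 3) contributes its full rectangle; the cube at (15.5, 6) (footprint 6×16.5) is included at this height; Subtracting the remaining from the first: starting from the r=2.5 cylinder, the 30×29 cube at (5.5, 3) misses the remaining region (no effect); the 6×16.5 cube at (15.5, 6) misses the remaining region (no effect) — 1 connected region. Overall, the cross-section is a single solid region. The nearest boundary edge runs (0.96, -2.31)→(-0.00, -2.50); distance from the point to it = 1.94 mm. The point is inside the cross-section and 1.94 mm from the nearest boundary — more than the 1.6 mm shell width (4 × 0.4), so it's in the infill interior.

infill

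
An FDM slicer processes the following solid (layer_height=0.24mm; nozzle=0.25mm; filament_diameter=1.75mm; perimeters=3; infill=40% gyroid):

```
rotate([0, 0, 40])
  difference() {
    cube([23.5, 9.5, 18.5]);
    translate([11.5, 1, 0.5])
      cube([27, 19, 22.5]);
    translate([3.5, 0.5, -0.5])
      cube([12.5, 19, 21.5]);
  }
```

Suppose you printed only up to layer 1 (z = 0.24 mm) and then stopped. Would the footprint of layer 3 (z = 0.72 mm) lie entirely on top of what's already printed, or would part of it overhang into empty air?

Compare the two slices. At z = 0.24: the 23.5×9.5 cube contributes its full rectangle (area 223.25 mm²); the cube at (11.5, 1) is absent (z outside [0.5, 23]); the cube at (3.5, 0.5) is present — its section is the full 12.5×19 rectangle (area 237.50 mm²); Subtracting the remaining from the first: starting from the 23.5×9.5 cube (223.25 mm²), the 12.5×19 cube at (3.5, 0.5) partially overlaps it — only the 112.50 mm² overlap (of its 237.50 mm²) is removed, clipping the outline — area = 110.75 mm²; (rotated 40° about Z; rotation is an isometry so areas/perimeters/island counts are preserved). At z = 0.72: the cube is present — its section is the full 23.5×9.5 rectangle (area 223.25 mm²); the 27×19 cube at (11.5, 1) contributes its full rectangle (area 513.00 mm²); the 12.5×19 cube at (3.5, 0.5) contributes its full rectangle (area 237.50 mm²); Taking the first minus the rest: starting from the 23.5×9.5 cube (223.25 mm²), the 27×19 cube at (11.5, 1) partially overlaps it — only the 102.00 mm² overlap (of its 513.00 mm²) is removed, clipping the outline; the 12.5×19 cube at (3.5, 0.5) partially overlaps it — only the 74.25 mm² overlap (of its 237.50 mm²) is removed, clipping the outline — area = 47.00 mm²; (whole slice rotated 40° about Z — lengths, areas and connectivity unchanged). Checking containment: the cross-section at z = 0.72 is a subset of the cross-section at z = 0.24.

entirely on top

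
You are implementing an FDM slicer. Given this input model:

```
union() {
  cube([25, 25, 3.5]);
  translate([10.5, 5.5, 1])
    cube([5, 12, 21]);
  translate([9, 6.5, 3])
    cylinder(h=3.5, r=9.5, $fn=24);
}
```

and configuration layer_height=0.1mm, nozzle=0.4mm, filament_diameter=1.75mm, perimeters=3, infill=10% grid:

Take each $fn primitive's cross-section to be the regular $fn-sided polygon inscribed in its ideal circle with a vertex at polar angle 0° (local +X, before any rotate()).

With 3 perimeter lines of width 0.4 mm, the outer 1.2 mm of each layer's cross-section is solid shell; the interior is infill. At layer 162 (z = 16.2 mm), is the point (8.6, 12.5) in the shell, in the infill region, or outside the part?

outside

At z = 16.2 mm: the cube is not intersected at this z (z outside [0, 3.5]); the cube at (10.5, 5.5) is present — its section is the full 5×12 rectangle; the cylinder at (9, 6.5) does not reach this height (z outside [3, 6.5]); Combining (union): only the 5×12 cube at (10.5, 5.5) is present, so the union is just that shape — 1 connected region. Overall, the cross-section is a single solid region. The nearest boundary edge runs (10.50, 17.50)→(10.50, 5.50); distance from the point to it = 1.90 mm. The point is not inside any of the regions above, so it lies outside the cross-section (1.90 mm from the nearest boundary).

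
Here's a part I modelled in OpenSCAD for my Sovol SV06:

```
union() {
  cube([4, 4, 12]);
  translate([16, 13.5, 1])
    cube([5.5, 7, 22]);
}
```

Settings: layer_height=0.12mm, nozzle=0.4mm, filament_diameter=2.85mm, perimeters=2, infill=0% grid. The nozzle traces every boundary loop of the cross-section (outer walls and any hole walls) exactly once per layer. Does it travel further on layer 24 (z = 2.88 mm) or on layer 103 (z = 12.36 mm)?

layer 24 (z = 2.88 mm)

Layer 24 (z = 2.88): the cube is present — its section is the full 4×4 rectangle (perimeter 16.00 mm); the 5.5×7 cube at (16, 13.5) contributes its full rectangle (perimeter 25.00 mm); Merging all regions: the 2 present regions are separate (no shared area or edge), so areas and boundary lengths simply add and each stays a separate island — boundary = 41.00 mm. So its perimeter = 41.00 mm. Layer 103 (z = 12.36): the cube is absent (z outside [0, 12]); the cube at (16, 13.5) (footprint 5.5×7) is included at this height (perimeter 25.00 mm); Combining (union): only the 5.5×7 cube at (16, 13.5) is present, so the union is just that shape — boundary = 25.00 mm. So its perimeter = 25.00 mm. Layer 24 is larger (41.00 vs 25.00 mm).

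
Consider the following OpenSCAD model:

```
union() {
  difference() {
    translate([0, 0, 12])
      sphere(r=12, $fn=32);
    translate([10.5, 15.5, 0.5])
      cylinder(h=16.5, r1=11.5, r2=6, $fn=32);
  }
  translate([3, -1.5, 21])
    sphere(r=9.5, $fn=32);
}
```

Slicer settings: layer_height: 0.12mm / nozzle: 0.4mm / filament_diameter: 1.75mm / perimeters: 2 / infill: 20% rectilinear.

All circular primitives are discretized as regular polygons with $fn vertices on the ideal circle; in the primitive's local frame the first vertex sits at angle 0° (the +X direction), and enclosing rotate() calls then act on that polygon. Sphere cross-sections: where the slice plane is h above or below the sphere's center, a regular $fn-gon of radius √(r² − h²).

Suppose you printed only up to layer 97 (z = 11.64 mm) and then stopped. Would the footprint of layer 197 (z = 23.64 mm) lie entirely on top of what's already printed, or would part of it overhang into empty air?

part overhangs

Compare the two slices. At z = 11.64: the r=12 sphere slices to a regular 32-gon of circumradius 11.995 (√(r²−h²) with h=0.36 from center) (area = (32/2)·11.995²·sin(360°/32) = 449.08 mm²); the cone at (10.5, 15.5) (r1=11.5→r2=6) has section circumradius 7.787 here — a regular 32-gon (area = (32/2)·7.787²·sin(360°/32) = 189.26 mm²); Taking the first minus the rest: starting from the r=12 sphere (449.08 mm²), the cone at (10.5, 15.5) partially overlaps it — only the 4.05 mm² overlap (of its 189.26 mm²) is removed, clipping the outline — area = 445.04 mm²; the sphere at (3, -1.5): section is a regular 32-gon, circumradius = √(r²−h²) = √(9.5²−9.36²) = 1.625 (area = (32/2)·1.625²·sin(360°/32) = 8.24 mm²); Merging all regions: the r=9.5 sphere at (3, -1.5) lies entirely inside that combined region, so the union is just that combined region — area = 445.04 mm². At z = 23.64: the sphere: section is a regular 32-gon, circumradius = √(r²−h²) = √(12²−11.64²) = 2.917 (area = (32/2)·2.917²·sin(360°/32) = 26.56 mm²); the cone at (10.5, 15.5) does not reach this height (z outside [0.5, 17]); Taking the first minus the rest: none of the subtracted shapes is present at this height, so the r=12 sphere is unchanged — area = 26.56 mm²; the sphere at (3, -1.5): section is a regular 32-gon, circumradius = √(r²−h²) = √(9.5²−2.64²) = 9.126 (area = (32/2)·9.126²·sin(360°/32) = 259.96 mm²); Combining (union): that combined region lies entirely inside the r=9.5 sphere at (3, -1.5), so the union is just the r=9.5 sphere at (3, -1.5) — area = 259.96 mm². Checking containment: at z = 23.64 the cross-section extends beyond the z = 11.64 cross-section by about 3.76 mm².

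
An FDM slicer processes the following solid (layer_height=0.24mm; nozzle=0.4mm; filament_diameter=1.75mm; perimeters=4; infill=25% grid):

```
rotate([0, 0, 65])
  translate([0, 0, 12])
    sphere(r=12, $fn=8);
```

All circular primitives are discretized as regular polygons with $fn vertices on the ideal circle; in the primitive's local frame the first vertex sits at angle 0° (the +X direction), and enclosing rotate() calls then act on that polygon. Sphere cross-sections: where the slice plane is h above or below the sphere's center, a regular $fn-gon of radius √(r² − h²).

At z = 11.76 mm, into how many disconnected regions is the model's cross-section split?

1

At z = 11.76 mm: the r=12 sphere contributes a regular 8-gon of circumradius √(12²−0.24²) = 11.998; (rotated 65° about Z; rotation is an isometry so areas/perimeters/island counts are preserved). The result has 1 disconnected region.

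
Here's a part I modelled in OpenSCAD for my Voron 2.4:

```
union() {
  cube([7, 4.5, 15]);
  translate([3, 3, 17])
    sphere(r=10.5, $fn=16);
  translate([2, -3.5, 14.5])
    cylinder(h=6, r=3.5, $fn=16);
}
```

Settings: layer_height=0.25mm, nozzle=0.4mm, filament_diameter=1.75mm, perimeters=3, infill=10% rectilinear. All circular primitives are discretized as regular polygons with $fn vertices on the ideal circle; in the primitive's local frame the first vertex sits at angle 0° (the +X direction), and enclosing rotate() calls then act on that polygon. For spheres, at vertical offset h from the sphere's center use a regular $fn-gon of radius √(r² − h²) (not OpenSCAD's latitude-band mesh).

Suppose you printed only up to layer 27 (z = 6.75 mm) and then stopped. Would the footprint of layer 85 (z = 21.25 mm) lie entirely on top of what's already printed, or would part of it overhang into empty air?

part overhangs

Compare the two slices. At z = 6.75: the 7×4.5 cube contributes its full rectangle (area 31.50 mm²); the r=10.5 sphere at (3, 3) slices to a regular 16-gon of circumradius 2.278 (√(r²−h²) with h=10.25 from center) (area = (16/2)·2.278²·sin(360°/16) = 15.88 mm²); the cylinder at (2, -3.5) is not intersected at this z (z outside [14.5, 20.5]); Taking the union: the regions partially overlap — summed areas 47.38 mm² minus the doubly-counted overlap 14.14 mm² gives 33.24 mm² — area = 33.24 mm². At z = 21.25: the cube is absent (z outside [0, 15]); the r=10.5 sphere at (3, 3) slices to a regular 16-gon of circumradius 9.601 (√(r²−h²) with h=4.25 from center) (area = (16/2)·9.601²·sin(360°/16) = 282.23 mm²); the cylinder at (2, -3.5) is absent (z outside [14.5, 20.5]); Merging all regions: only the r=10.5 sphere at (3, 3) is present, so the union is just that shape — area = 282.23 mm². Checking containment: at z = 21.25 the cross-section extends beyond the z = 6.75 cross-section by about 248.99 mm².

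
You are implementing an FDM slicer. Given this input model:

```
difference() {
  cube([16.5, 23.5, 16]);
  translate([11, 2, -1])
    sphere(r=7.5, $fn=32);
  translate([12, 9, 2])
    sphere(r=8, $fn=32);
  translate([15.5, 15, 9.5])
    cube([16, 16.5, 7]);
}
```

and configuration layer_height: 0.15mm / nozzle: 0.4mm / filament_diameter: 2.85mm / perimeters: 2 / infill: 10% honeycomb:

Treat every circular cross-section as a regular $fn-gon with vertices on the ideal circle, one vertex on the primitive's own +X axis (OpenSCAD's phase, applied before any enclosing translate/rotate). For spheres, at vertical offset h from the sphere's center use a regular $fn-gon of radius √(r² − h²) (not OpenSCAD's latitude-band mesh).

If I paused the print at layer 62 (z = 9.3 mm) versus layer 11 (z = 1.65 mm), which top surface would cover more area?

Layer 62 (z = 9.3): the 16.5×23.5 cube contributes its full rectangle (area 387.75 mm²); the sphere at (11, 2) does not reach this height (|z−center|=10.300 > r=7.5); the r=8 sphere at (12, 9) contributes a regular 32-gon of circumradius √(8²−7.3²) = 3.273 (area = (32/2)·3.273²·sin(360°/32) = 33.43 mm²); the cube at (15.5, 15) does not reach this height (z outside [9.5, 16.5]); Subtracting the remaining from the first: starting from the 16.5×23.5 cube (387.75 mm²), the r=8 sphere at (12, 9) lies wholly inside it (removes its full 33.43 mm² and its 20.53 mm outline becomes a hole wall) — area = 354.32 mm². So its area = 354.32 mm². Layer 11 (z = 1.65): the cube is present — its section is the full 16.5×23.5 rectangle (area 387.75 mm²); the r=7.5 sphere at (11, 2) contributes a regular 32-gon of circumradius √(7.5²−2.65²) = 7.016 (area = (32/2)·7.016²·sin(360°/32) = 153.66 mm²); the sphere at (12, 9): section is a regular 32-gon, circumradius = √(r²−h²) = √(8²−0.35²) = 7.992 (area = (32/2)·7.992²·sin(360°/32) = 199.39 mm²); the cube at (15.5, 15) does not reach this height (z outside [9.5, 16.5]); Subtracting the remaining from the first: starting from the 16.5×23.5 cube (387.75 mm²), the r=7.5 sphere at (11, 2) partially overlaps it — only the 97.22 mm² overlap (of its 153.66 mm²) is removed, clipping the outline; the r=8 sphere at (12, 9) partially overlaps it — only the 96.64 mm² overlap (of its 199.39 mm²) is removed, clipping the outline — area = 193.89 mm². So its area = 193.89 mm². Layer 62 is larger (354.32 vs 193.89 mm²).

layer 62 (z = 9.3 mm)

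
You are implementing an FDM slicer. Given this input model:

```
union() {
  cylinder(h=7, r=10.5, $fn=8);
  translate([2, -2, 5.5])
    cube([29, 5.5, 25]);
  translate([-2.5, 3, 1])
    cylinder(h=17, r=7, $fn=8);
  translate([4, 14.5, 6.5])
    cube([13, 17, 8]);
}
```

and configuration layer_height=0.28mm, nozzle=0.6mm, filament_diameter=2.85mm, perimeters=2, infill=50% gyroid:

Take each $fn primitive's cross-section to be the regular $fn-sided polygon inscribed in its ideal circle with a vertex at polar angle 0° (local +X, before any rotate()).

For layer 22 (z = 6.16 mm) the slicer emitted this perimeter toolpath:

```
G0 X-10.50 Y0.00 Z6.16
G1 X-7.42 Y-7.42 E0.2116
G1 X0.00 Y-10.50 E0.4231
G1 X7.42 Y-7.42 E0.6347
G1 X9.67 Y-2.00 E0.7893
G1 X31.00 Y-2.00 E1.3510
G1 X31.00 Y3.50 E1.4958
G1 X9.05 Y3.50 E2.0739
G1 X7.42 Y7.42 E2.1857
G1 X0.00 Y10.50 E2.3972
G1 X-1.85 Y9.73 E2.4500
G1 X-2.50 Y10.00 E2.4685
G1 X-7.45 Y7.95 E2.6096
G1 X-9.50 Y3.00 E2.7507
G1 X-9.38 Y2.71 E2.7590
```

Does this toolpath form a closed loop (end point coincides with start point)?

no

Start point (G0): (-10.50, 0.00). End point (last G1): the path does not return to the start — open.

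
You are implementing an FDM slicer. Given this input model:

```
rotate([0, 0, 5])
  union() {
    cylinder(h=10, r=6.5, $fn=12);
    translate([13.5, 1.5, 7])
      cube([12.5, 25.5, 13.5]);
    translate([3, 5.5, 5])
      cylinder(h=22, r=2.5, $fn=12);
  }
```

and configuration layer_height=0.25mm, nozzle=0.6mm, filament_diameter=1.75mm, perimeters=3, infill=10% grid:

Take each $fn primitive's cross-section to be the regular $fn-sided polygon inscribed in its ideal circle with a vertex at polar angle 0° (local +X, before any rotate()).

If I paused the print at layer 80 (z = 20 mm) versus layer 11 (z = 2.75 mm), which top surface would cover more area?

Layer 80 (z = 20): the cylinder does not reach this height (z outside [0, 10]); the cube at (13.5, 1.5) is present — its section is the full 12.5×25.5 rectangle (area 318.75 mm²); the r=2.5 cylinder at (3, 5.5) gives a regular 12-gon of circumradius 2.5 (constant along its height) (area = (12/2)·2.500²·sin(360°/12) = 18.75 mm²); Taking the union: the 2 present regions are separate (no shared area or edge), so areas and boundary lengths simply add and each stays a separate island — area = 337.50 mm²; (whole slice rotated 5° about Z — lengths, areas and connectivity unchanged). So its area = 337.50 mm². Layer 11 (z = 2.75): the r=6.5 cylinder contributes a regular 12-gon of circumradius 6.5 (area = (12/2)·6.500²·sin(360°/12) = 126.75 mm²); the cube at (13.5, 1.5) does not reach this height (z outside [7, 20.5]); the cylinder at (3, 5.5) does not reach this height (z outside [5, 27]); Merging all regions: only the r=6.5 cylinder is present, so the union is just that shape — area = 126.75 mm²; (rotated 5° about Z; rotation is an isometry so areas/perimeters/island counts are preserved). So its area = 126.75 mm². Layer 80 is larger (337.50 vs 126.75 mm²).

layer 80 (z = 20 mm)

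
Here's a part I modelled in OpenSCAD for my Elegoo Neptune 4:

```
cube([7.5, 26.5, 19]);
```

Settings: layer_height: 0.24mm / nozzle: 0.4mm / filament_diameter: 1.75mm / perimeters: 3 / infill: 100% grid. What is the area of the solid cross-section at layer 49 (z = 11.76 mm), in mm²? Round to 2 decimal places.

At z = 11.76 mm: the cube (footprint 7.5×26.5) is included at this height (area 198.75 mm²). Overall, the cross-section is a single solid region. Net area = 198.75 mm².

198.75 mm²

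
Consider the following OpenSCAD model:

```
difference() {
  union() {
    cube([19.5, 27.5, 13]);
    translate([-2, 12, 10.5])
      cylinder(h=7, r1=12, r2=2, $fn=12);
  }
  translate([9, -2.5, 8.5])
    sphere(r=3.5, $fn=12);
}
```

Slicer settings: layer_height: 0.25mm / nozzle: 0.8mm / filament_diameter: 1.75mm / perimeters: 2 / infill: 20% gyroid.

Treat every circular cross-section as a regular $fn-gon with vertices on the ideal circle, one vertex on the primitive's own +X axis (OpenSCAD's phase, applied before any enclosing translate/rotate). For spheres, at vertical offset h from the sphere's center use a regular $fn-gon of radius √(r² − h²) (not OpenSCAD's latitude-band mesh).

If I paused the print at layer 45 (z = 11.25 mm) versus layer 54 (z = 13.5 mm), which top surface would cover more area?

Layer 45 (z = 11.25): the cube is present — its section is the full 19.5×27.5 rectangle (area 536.25 mm²); the cone at (-2, 12) (r1=12→r2=2) has section circumradius 10.929 here — a regular 12-gon (area = (12/2)·10.929²·sin(360°/12) = 358.30 mm²); Combining (union): the regions partially overlap — summed areas 894.55 mm² minus the doubly-counted overlap 136.51 mm² gives 758.04 mm² — area = 758.04 mm²; the sphere at (9, -2.5): section is a regular 12-gon, circumradius = √(r²−h²) = √(3.5²−2.75²) = 2.165 (area = (12/2)·2.165²·sin(360°/12) = 14.06 mm²); Subtracting the remaining from the first: starting from the result so far (758.04 mm²), the r=3.5 sphere at (9, -2.5) misses the remaining region (no effect) — area = 758.04 mm². So its area = 758.04 mm². Layer 54 (z = 13.5): the cube is not intersected at this z (z outside [0, 13]); the cone at (-2, 12) (r1=12→r2=2) has section circumradius 7.714 here — a regular 12-gon (area = (12/2)·7.714²·sin(360°/12) = 178.53 mm²); Merging all regions: only the cone at (-2, 12) is present, so the union is just that shape — area = 178.53 mm²; the sphere at (9, -2.5) does not reach this height (|z−center|=5.000 > r=3.5); After the difference (first − rest): none of the subtracted shapes is present at this height, so the result so far is unchanged — area = 178.53 mm². So its area = 178.53 mm². Layer 45 is larger (758.04 vs 178.53 mm²).

layer 45 (z = 11.25 mm)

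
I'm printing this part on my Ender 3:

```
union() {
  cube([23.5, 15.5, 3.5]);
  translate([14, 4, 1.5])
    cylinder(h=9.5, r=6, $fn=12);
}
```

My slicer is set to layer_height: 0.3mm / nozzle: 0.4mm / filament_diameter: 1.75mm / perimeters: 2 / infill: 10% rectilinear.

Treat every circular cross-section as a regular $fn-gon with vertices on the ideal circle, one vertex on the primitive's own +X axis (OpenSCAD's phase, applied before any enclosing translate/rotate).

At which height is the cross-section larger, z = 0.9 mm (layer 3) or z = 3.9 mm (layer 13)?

Layer 3 (z = 0.9): the 23.5×15.5 cube contributes its full rectangle (area 364.25 mm²); the cylinder at (14, 4) is absent (z outside [1.5, 11]); Merging all regions: only the 23.5×15.5 cube is present, so the union is just that shape — area = 364.25 mm². So its area = 364.25 mm². Layer 13 (z = 3.9): the cube is absent (z outside [0, 3.5]); the r=6 cylinder at (14, 4) gives a regular 12-gon of circumradius 6 (constant along its height) (area = (12/2)·6.000²·sin(360°/12) = 108.00 mm²); Combining (union): only the r=6 cylinder at (14, 4) is present, so the union is just that shape — area = 108.00 mm². So its area = 108.00 mm². Layer 3 is larger (364.25 vs 108.00 mm²).

layer 3 (z = 0.9 mm)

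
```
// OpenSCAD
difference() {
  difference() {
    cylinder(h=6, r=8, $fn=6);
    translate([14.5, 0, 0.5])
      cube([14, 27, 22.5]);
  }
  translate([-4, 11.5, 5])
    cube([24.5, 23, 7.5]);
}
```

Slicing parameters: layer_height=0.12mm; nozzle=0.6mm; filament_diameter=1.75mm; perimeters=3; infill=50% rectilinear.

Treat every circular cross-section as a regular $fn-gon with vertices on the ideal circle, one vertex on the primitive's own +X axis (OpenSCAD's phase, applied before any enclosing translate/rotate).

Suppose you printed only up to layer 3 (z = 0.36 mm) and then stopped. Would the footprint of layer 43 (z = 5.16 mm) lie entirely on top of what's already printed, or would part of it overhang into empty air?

Compare the two slices. At z = 0.36: the cylinder: section is a regular 6-gon, circumradius r=8 (area = (6/2)·8.000²·sin(360°/6) = 166.28 mm²); the cube at (14.5, 0) is not intersected at this z (z outside [0.5, 23]); Subtracting the remaining from the first: none of the subtracted shapes is present at this height, so the r=8 cylinder is unchanged — area = 166.28 mm²; the cube at (-4, 11.5) is absent (z outside [5, 12.5]); Taking the first minus the rest: none of the subtracted shapes is present at this height, so the result so far is unchanged — area = 166.28 mm². At z = 5.16: the cylinder: section is a regular 6-gon, circumradius r=8 (area = (6/2)·8.000²·sin(360°/6) = 166.28 mm²); the 14×27 cube at (14.5, 0) contributes its full rectangle (area 378.00 mm²); Subtracting the remaining from the first: starting from the r=8 cylinder (166.28 mm²), the 14×27 cube at (14.5, 0) misses the remaining region (no effect) — area = 166.28 mm²; the cube at (-4, 11.5) (footprint 24.5×23) is included at this height (area 563.50 mm²); Taking the first minus the rest: starting from that combined region (166.28 mm²), the 24.5×23 cube at (-4, 11.5) misses the remaining region (no effect) — area = 166.28 mm². Checking containment: the cross-section at z = 5.16 is a subset of the cross-section at z = 0.36.

entirely on top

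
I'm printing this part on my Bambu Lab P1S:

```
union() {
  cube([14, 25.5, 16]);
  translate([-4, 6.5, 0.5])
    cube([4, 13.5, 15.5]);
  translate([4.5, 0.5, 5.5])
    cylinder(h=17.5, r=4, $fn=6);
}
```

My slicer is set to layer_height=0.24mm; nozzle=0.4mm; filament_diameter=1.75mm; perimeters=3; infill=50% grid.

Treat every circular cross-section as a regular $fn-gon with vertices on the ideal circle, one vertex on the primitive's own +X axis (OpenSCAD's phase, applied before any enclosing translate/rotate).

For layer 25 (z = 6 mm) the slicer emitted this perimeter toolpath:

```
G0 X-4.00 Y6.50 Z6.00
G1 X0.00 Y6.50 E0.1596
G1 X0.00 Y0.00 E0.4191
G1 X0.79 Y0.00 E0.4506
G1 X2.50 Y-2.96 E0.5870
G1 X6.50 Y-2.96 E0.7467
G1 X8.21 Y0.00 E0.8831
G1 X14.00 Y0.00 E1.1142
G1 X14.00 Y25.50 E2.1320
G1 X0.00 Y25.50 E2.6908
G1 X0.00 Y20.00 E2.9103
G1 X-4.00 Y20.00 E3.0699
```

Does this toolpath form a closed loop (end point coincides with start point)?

no

Start point (G0): (-4.00, 6.50). End point (last G1): the path does not return to the start — open.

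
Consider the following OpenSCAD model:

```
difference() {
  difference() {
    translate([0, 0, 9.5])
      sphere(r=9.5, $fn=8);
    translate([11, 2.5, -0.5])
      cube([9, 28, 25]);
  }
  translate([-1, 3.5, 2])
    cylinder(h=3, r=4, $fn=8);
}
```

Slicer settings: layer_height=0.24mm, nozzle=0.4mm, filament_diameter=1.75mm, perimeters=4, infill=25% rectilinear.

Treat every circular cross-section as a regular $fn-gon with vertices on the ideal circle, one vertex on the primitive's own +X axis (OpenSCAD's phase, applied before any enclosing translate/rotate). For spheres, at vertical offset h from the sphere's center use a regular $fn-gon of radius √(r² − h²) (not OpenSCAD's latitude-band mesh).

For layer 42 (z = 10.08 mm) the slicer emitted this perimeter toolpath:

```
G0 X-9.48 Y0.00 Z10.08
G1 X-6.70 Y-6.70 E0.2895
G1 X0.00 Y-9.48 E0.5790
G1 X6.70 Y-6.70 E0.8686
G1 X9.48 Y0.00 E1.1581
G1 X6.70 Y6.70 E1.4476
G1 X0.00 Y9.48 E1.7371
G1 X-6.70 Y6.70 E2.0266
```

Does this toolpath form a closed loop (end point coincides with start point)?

no

Start point (G0): (-9.48, 0.00). End point (last G1): the path does not return to the start — open.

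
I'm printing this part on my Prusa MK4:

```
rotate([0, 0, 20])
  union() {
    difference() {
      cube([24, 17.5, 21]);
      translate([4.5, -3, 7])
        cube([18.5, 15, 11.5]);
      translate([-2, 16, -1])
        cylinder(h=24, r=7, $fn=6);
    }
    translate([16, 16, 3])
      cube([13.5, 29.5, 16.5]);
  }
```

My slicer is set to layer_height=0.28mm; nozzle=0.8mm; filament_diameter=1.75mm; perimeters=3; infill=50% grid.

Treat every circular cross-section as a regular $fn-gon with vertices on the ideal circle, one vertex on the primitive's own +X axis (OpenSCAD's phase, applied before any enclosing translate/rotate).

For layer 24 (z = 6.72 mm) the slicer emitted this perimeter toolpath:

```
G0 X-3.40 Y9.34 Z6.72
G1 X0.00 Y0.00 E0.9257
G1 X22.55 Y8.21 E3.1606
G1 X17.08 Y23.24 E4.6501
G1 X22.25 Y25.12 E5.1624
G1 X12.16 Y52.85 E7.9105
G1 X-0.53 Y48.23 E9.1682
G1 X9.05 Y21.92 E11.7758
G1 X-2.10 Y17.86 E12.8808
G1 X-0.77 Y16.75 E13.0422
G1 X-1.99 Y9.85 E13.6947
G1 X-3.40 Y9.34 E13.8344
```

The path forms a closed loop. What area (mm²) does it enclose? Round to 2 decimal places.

779.76 mm²

Apply the shoelace formula to the sequence of (X, Y) vertices; enclosed area = 779.76 mm².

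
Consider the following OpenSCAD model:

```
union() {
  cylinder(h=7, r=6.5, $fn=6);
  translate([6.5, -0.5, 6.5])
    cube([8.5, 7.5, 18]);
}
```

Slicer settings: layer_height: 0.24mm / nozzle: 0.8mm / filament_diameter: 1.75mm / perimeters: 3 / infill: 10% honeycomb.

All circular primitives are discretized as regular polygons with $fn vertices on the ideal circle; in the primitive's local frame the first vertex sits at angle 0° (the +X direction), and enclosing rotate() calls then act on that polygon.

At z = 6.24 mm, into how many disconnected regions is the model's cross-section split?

At z = 6.24 mm: the cylinder: section is a regular 6-gon, circumradius r=6.5; the cube at (6.5, -0.5) does not reach this height (z outside [6.5, 24.5]); Taking the union: only the r=6.5 cylinder is present, so the union is just that shape — 1 connected region. The result has 1 disconnected region.

1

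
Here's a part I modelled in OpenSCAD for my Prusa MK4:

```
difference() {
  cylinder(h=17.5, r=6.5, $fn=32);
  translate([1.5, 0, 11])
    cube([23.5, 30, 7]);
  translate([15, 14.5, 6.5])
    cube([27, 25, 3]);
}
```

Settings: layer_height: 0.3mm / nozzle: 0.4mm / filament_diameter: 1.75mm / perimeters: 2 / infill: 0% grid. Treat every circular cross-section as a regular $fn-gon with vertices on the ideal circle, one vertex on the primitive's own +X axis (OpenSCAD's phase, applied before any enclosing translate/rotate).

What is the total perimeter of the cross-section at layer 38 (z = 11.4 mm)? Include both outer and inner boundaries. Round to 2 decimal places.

At z = 11.4 mm: the cylinder: section is a regular 32-gon, circumradius r=6.5 (perimeter = 2·32·6.500·sin(180°/32) = 40.78 mm); the cube at (1.5, 0) is present — its section is the full 23.5×30 rectangle (perimeter 107.00 mm); the cube at (15, 14.5) does not reach this height (z outside [6.5, 9.5]); Taking the first minus the rest: starting from the r=6.5 cylinder, the 23.5×30 cube at (1.5, 0) partially overlaps it — only the 23.34 mm² overlap (of its 705.00 mm²) is removed, clipping the outline — boundary = 43.40 mm. Overall, the cross-section is a single solid region. Total boundary length (outer) = 43.40 mm.

43.40 mm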